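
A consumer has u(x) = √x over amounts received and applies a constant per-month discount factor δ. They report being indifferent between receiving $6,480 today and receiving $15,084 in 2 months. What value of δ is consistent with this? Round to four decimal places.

δ ≈ 0.8096

Indifference means u(6480) = δ^2 · u(15084), so δ^2 = u(6480)/u(15084).
Since u(x) = √x, δ^2 = √(6480/15084) = 0.65543.
So δ = 0.65543^(1/2) ≈ 0.8096.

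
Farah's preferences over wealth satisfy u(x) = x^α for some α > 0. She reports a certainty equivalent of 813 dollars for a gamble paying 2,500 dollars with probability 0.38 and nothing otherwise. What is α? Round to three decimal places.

α ≈ 0.861

Since u(0) = 0, the lottery's EU is 0.38·2500^α.
Indifference: 813^α = 0.38·2500^α, so (813/2500)^α = 0.38.
Take logs: α = ln 0.38 / ln(813/2500) ≈ 0.86136.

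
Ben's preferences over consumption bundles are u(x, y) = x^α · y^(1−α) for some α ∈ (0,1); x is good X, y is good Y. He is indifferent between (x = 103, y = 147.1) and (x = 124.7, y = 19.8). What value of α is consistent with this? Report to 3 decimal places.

α ≈ 0.913

Set the two utilities equal: 103^α·147.1^(1−α) = 124.7^α·19.8^(1−α).
(103/124.7)^α = (19.8/147.1)^(1−α); take logs: α·ln(103/124.7) = (1−α)·ln(19.8/147.1), i.e. α·-0.191182 = (1−α)·-2.005431.
So α/(1−α) = (-2.005431)/(-0.191182) = 10.489643, and α = 10.489643/11.489643 ≈ 0.913.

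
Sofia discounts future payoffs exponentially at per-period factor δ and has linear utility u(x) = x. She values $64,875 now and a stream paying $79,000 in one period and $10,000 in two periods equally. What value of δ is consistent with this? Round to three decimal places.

δ ≈ 0.750

The stream is worth 79000δ + 10000δ² today, so 79000δ + 10000δ² = 64875.
Rearranged: 10000δ² + 79000δ − 64875 = 0.
The positive root is δ = [−79000 + √(79000² + 4·10000·64875)] / (2·10000) = (−79000 + 94000.000)/20000 ≈ 0.750.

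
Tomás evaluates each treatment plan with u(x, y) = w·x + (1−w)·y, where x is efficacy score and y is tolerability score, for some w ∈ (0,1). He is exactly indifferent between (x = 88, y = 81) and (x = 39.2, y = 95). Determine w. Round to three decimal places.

Indifference: w·88 + (1−w)·81 = w·39.2 + (1−w)·95.
w·(88−39.2) = (1−w)·(95−81), i.e. w·48.8 = (1−w)·14.
Hence w = 14/(48.8+14) = 14/62.8 = 0.223.

w = 0.223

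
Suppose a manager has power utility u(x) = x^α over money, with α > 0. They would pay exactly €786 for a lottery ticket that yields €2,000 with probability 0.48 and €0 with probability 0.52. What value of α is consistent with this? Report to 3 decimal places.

Since u(0) = 0, the lottery's EU is 0.48·2000^α.
Indifference: 786^α = 0.48·2000^α, so (786/2000)^α = 0.48.
Taking logs: α·ln(786/2000) = ln(0.48), so α = -0.733969 / -0.933946 ≈ 0.786.

α ≈ 0.786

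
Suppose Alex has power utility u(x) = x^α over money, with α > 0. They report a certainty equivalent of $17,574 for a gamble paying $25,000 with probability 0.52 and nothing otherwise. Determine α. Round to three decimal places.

α ≈ 1.855

Since u(0) = 0, the lottery's EU is 0.52·25000^α.
Equating: 17574^α = 0.52·25000^α, i.e. 0.7030^α = 0.52.
Taking logs: α·ln(17574/25000) = ln(0.52), so α = -0.653926 / -0.352455 ≈ 1.855.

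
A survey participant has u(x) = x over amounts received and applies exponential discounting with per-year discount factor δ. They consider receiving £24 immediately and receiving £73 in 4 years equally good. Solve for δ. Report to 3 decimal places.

Indifference means u(24) = δ^4 · u(73), so δ^4 = u(24)/u(73).
With u(x) = x: δ^4 = 24/73 = 0.32877.
Hence δ = (0.32877)^(1/4) = 0.75722.

δ ≈ 0.757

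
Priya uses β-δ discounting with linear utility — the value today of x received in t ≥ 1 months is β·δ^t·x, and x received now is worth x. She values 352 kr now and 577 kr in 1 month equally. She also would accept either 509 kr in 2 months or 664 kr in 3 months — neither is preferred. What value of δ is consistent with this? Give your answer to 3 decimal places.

δ ≈ 0.767

From the later pair, β·δ^2·509 = β·δ^3·664; dividing through, δ = 509/664 = 0.76657.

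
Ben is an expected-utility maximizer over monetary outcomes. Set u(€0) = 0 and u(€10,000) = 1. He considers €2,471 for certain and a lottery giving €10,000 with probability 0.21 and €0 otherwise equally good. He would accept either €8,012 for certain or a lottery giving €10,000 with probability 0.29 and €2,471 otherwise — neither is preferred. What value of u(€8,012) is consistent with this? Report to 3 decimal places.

0.439

From the first indifference, u(€2,471) = 0.21·u(€10,000) + 0.79·u(€0) = 0.21·1 + 0.79·0 = 0.21.
The second indifference gives u(€8,012) = 0.29·u(€10,000) + 0.71·u(€2,471) = 0.29·1.00 + 0.71·0.21 = 0.4391.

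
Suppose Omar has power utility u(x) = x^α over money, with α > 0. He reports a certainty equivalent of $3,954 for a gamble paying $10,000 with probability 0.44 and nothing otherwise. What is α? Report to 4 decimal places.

α ≈ 0.8848

EU(lottery) = 0.44·10000^α + 0.56·0 = 0.44·10000^α.
Setting u(3954) equal to that: 3954^α = 0.44·10000^α ⇒ (3954/10000)^α = 0.44.
Taking logs: α·ln(3954/10000) = ln(0.44), so α = -0.8209806 / -0.9278574 ≈ 0.8848.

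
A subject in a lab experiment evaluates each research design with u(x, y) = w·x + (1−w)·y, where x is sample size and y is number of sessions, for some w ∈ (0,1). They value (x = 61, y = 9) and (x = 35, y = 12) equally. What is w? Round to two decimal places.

Equating utilities: w·61 + (1−w)·9 = w·35 + (1−w)·12.
Rearranging, 26·w − 3·(1−w) = 0.
So w/(1−w) = 3/26 = 0.1154, giving w = 3/(26+3) = 0.10.

w = 0.10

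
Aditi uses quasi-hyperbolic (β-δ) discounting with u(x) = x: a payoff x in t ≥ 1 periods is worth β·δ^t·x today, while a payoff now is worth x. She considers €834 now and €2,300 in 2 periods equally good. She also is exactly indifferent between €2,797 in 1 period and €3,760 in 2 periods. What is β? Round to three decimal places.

Both payoffs in the second observation are in the future, so β drops out: δ^1·2797 = δ^2·3760 ⇒ δ = 2797/3760 = 0.74388.
The first indifference: 834 = β·δ^2·2300, so β = 834/(δ^2·2300) = 834/(0.55336·2300) ≈ 0.655.

β ≈ 0.655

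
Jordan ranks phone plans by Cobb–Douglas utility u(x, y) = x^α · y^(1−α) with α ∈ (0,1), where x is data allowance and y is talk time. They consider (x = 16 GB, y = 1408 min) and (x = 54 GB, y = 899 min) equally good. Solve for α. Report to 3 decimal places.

Indifference: 16^α · 1408^(1−α) = 54^α · 899^(1−α).
Taking logs: α·ln 16 + (1−α)·ln 1408 = α·ln 54 + (1−α)·ln 899, i.e. α·-1.216395 = (1−α)·-0.448643.
With A = -1.216395 and B = -0.448643: α·A = (1−α)·B, so α = B/(A+B) = -0.448643/-1.665038 ≈ 0.269.

α ≈ 0.269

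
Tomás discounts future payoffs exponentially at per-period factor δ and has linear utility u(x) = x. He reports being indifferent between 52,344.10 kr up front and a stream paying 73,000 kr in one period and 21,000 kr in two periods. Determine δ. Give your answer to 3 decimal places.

Equating present values: 52344.10 = 73000δ + 21000δ².
Rearranged: 21000δ² + 73000δ − 52344.10 = 0.
The positive root is δ = [−73000 + √(73000² + 4·21000·52344.10)] / (2·21000) = (−73000 + 98620.000)/42000 ≈ 0.610.

δ ≈ 0.610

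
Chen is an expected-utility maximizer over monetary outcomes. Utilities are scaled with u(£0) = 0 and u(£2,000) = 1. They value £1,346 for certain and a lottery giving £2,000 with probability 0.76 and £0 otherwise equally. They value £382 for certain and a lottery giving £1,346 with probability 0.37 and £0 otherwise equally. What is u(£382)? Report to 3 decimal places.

First, u(£1,346) = 0.76·u(£2,000) + 0.24·u(£0) = 0.76.
The second indifference gives u(£382) = 0.37·u(£1,346) + 0.63·u(£0) = 0.37·0.76 + 0.63·0.00 = 0.2812.

0.281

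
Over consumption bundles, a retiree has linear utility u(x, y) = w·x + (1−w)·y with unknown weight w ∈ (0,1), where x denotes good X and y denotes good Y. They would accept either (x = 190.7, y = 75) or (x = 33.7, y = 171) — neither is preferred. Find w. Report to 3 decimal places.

w = 0.379

u(190.7,75) = u(33.7,171) means w·190.7 + (1−w)·75 = w·33.7 + (1−w)·171.
Collecting terms: w·157 = (1−w)·96.
The marginal rate of substitution is 96/157, so w = 96/(157+96) = 0.379.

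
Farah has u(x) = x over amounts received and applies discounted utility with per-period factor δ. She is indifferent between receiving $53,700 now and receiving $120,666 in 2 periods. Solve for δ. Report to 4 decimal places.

δ ≈ 0.6671

Equating discounted utilities: u(53700) = δ^2·u(120666) ⇒ δ^2 = u(53700)/u(120666).
With u(x) = x: δ^2 = 53700/120666 = 0.44503.
So δ = 0.44503^(1/2) ≈ 0.6671.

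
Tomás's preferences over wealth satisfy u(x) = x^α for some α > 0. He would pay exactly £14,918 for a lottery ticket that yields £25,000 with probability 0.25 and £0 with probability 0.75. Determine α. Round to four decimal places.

α ≈ 2.6850

The lottery's expected utility is 0.25·u(25000) + 0.75·u(0) = 0.25·25000^α (since u(0) = 0 for α > 0).
Setting u(14918) equal to that: 14918^α = 0.25·25000^α ⇒ (14918/25000)^α = 0.25.
Taking logs: α·ln(14918/25000) = ln(0.25), so α = -1.3862944 / -0.5163073 ≈ 2.6850.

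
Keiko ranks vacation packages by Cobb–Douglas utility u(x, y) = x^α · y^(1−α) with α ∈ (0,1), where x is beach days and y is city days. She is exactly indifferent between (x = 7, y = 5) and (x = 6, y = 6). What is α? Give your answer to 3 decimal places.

α ≈ 0.542

The Cobb–Douglas utilities coincide, so 7^α·5^(1−α) = 6^α·6^(1−α).
Taking logs: α·ln 7 + (1−α)·ln 5 = α·ln 6 + (1−α)·ln 6, i.e. α·0.154151 = (1−α)·0.182322.
Thus α·(0.336473) = 0.182322, so α = 0.182322/0.336473 ≈ 0.542.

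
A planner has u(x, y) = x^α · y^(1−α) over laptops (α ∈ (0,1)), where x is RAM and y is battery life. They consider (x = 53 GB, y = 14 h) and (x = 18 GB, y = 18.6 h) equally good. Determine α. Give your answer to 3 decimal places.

Indifference: 53^α · 14^(1−α) = 18^α · 18.6^(1−α).
Rearrange to (53/18)^α = (18.6/14)^(1−α) and take logs: α·1.079920 = (1−α)·0.284104.
With A = 1.079920 and B = 0.284104: α·A = (1−α)·B, so α = B/(A+B) = 0.284104/1.364024 ≈ 0.208.

α ≈ 0.208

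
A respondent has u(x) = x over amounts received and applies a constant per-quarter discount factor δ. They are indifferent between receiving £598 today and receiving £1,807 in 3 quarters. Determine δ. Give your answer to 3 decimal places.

Indifference means u(598) = δ^3 · u(1807), so δ^3 = u(598)/u(1807).
With u(x) = x: δ^3 = 598/1807 = 0.33094.
So δ = 0.33094^(1/3) ≈ 0.692.

δ ≈ 0.692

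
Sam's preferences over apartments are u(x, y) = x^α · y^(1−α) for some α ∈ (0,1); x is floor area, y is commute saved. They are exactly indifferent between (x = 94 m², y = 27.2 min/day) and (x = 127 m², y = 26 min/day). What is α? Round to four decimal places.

α ≈ 0.1304

Indifference: 94^α · 27.2^(1−α) = 127^α · 26^(1−α).
Taking logs: α·ln 94 + (1−α)·ln 27.2 = α·ln 127 + (1−α)·ln 26, i.e. α·-0.3008923 = (1−α)·-0.0451204.
With A = -0.3008923 and B = -0.0451204: α·A = (1−α)·B, so α = B/(A+B) = -0.0451204/-0.3460127 ≈ 0.1304.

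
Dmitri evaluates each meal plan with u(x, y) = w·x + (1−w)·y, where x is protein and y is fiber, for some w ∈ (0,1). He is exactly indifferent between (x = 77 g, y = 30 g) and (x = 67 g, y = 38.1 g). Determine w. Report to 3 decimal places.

Indifference: w·77 + (1−w)·30 = w·67 + (1−w)·38.1.
w·(77−67) = (1−w)·(38.1−30), i.e. w·10 = (1−w)·8.1.
Hence w = 8.1/(10+8.1) = 8.1/18.1 = 0.448.

w = 0.448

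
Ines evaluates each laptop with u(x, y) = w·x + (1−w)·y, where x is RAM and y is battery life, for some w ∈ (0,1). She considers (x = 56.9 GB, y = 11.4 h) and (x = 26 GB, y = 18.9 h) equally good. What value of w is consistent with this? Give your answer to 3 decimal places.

w = 0.195

u(56.9,11.4) = u(26,18.9) means w·56.9 + (1−w)·11.4 = w·26 + (1−w)·18.9.
Collecting terms: w·30.9 = (1−w)·7.5.
The marginal rate of substitution is 7.5/30.9, so w = 7.5/(30.9+7.5) = 0.195.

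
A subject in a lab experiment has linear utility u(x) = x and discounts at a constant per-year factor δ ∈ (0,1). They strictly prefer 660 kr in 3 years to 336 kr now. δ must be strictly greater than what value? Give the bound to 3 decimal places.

δ > 0.798

Comparing present values: 336 < δ^3·660.
Dividing by 660: δ^3 > 0.50909. Both sides are positive, so the cube root keeps the direction.
δ > (336/660)^(1/3) ≈ 0.798.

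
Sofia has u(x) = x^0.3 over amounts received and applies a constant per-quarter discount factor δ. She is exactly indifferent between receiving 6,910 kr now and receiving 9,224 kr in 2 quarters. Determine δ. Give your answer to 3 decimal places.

δ ≈ 0.958

The payoff in 2 quarters is discounted by δ^2, so u(6910) = δ^2·u(9224) and δ^2 = u(6910)/u(9224).
Since u(x) = x^0.3, δ^2 = (6910/9224)^0.3 = 0.74913^0.3 = 0.91700.
Taking the square root: δ = 0.91700^(1/2) ≈ 0.958.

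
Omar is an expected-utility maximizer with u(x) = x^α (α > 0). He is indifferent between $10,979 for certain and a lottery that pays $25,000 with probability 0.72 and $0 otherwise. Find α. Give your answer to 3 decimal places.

The lottery's expected utility is 0.72·u(25000) + 0.28·u(0) = 0.72·25000^α (since u(0) = 0 for α > 0).
Indifference: 10979^α = 0.72·25000^α, so (10979/25000)^α = 0.72.
Taking logs: α·ln(10979/25000) = ln(0.72), so α = -0.328504 / -0.822891 ≈ 0.399.

α ≈ 0.399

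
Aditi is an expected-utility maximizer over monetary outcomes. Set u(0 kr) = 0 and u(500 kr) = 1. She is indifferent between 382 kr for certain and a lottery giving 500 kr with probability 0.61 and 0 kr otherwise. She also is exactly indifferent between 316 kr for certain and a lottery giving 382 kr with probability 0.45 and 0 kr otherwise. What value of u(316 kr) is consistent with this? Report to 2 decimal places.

First, u(382 kr) = 0.61·u(500 kr) + 0.39·u(0 kr) = 0.61.
Chaining: u(316 kr) = 0.45·0.61 + 0.55·0.00 = 0.2745.

0.27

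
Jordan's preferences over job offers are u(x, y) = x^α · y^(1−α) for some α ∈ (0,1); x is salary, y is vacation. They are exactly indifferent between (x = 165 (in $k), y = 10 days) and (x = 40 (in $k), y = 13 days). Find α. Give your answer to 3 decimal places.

α ≈ 0.156

Indifference: 165^α · 10^(1−α) = 40^α · 13^(1−α).
Rearrange to (165/40)^α = (13/10)^(1−α) and take logs: α·1.417066 = (1−α)·0.262364.
Thus α·(1.679430) = 0.262364, so α = 0.262364/1.679430 ≈ 0.156.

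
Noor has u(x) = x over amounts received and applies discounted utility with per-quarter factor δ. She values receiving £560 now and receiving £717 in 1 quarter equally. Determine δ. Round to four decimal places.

δ ≈ 0.7810

The payoff in 1 quarter is discounted by δ, so u(560) = δ·u(717) and δ = u(560)/u(717).
With u(x) = x: δ = 560/717 = 0.78103.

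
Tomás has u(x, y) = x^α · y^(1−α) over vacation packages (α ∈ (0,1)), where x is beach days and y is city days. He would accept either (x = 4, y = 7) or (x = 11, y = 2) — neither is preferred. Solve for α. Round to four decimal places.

α ≈ 0.5533

Set the two utilities equal: 4^α·7^(1−α) = 11^α·2^(1−α).
(4/11)^α = (2/7)^(1−α); take logs: α·ln(4/11) = (1−α)·ln(2/7), i.e. α·-1.0116009 = (1−α)·-1.2527630.
Thus α·(-2.2643639) = -1.2527630, so α = -1.2527630/-2.2643639 ≈ 0.5533.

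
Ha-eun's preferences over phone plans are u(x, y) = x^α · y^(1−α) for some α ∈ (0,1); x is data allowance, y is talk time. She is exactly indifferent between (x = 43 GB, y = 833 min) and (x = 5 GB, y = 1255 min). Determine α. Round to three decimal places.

The Cobb–Douglas utilities coincide, so 43^α·833^(1−α) = 5^α·1255^(1−α).
(43/5)^α = (1255/833)^(1−α); take logs: α·ln(43/5) = (1−α)·ln(1255/833), i.e. α·2.151762 = (1−α)·0.409857.
Thus α·(2.561619) = 0.409857, so α = 0.409857/2.561619 ≈ 0.160.

α ≈ 0.160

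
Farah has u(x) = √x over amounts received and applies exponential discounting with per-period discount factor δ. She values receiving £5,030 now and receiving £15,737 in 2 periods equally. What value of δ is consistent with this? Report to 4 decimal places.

δ ≈ 0.7519

Equating discounted utilities: u(5030) = δ^2·u(15737) ⇒ δ^2 = u(5030)/u(15737).
Since u(x) = √x, δ^2 = √(5030/15737) = 0.56536.
So δ = 0.56536^(1/2) ≈ 0.7519.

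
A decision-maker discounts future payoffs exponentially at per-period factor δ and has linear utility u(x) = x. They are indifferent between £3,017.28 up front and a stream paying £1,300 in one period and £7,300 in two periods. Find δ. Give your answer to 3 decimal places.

δ ≈ 0.560

Present value of the stream is 1300·δ + 7300·δ². Indifference gives 1300δ + 7300δ² = 3017.28.
That is, 7300δ² + 1300δ − 3017.28 = 0, a quadratic in δ.
The positive root is δ = [−1300 + √(1300² + 4·7300·3017.28)] / (2·7300) = (−1300 + 9476.000)/14600 ≈ 0.560.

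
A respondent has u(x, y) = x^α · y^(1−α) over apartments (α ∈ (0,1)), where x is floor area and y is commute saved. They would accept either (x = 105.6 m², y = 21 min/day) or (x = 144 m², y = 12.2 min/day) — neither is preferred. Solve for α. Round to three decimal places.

α ≈ 0.636

The Cobb–Douglas utilities coincide, so 105.6^α·21^(1−α) = 144^α·12.2^(1−α).
Rearrange to (105.6/144)^α = (12.2/21)^(1−α) and take logs: α·-0.310155 = (1−α)·-0.543086.
Thus α·(-0.853241) = -0.543086, so α = -0.543086/-0.853241 ≈ 0.636.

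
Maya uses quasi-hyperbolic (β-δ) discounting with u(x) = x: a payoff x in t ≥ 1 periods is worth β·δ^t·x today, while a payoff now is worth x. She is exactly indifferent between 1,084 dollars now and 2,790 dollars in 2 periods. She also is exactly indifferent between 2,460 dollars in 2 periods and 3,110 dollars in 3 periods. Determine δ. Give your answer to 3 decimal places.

δ ≈ 0.791

The second indifference involves only future payoffs, so β cancels: β·δ^2·2460 = β·δ^3·3110, giving δ = 2460/3110 = 0.79100.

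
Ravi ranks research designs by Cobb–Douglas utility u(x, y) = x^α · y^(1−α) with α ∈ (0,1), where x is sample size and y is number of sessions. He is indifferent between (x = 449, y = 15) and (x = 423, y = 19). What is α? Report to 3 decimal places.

Indifference: 449^α · 15^(1−α) = 423^α · 19^(1−α).
(449/423)^α = (19/15)^(1−α); take logs: α·ln(449/423) = (1−α)·ln(19/15), i.e. α·0.059651 = (1−α)·0.236389.
Thus α·(0.296040) = 0.236389, so α = 0.236389/0.296040 ≈ 0.799.

α ≈ 0.799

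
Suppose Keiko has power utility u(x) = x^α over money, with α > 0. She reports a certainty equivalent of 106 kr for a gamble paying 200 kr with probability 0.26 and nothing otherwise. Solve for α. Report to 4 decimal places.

Since u(0) = 0, the lottery's EU is 0.26·200^α.
Setting u(106) equal to that: 106^α = 0.26·200^α ⇒ (106/200)^α = 0.26.
Taking logs: α·ln(106/200) = ln(0.26), so α = -1.3470736 / -0.6348783 ≈ 2.1218.

α ≈ 2.1218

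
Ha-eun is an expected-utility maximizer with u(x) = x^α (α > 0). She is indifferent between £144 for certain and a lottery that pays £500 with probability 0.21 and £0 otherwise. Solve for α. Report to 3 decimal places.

The lottery's expected utility is 0.21·u(500) + 0.79·u(0) = 0.21·500^α (since u(0) = 0 for α > 0).
Equating: 144^α = 0.21·500^α, i.e. 0.2880^α = 0.21.
α = ln(0.21) / ln(144/500) = -1.560648/-1.244795 ≈ 1.254.

α ≈ 1.254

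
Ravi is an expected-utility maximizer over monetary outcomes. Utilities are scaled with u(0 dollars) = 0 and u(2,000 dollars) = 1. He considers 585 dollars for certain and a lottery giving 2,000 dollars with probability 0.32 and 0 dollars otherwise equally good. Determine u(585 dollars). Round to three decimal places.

By the standard-gamble method, u(585 dollars) is just the indifference probability on the best outcome: 0.32.

0.320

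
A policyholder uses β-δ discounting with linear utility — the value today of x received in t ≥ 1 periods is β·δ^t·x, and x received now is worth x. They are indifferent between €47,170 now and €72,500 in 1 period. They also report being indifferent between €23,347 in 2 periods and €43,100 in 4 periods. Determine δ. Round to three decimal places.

δ ≈ 0.736

From the later pair, β·δ^2·23347 = β·δ^4·43100; dividing through, δ^2 = 23347/43100 = 0.54169, so δ = 0.73600.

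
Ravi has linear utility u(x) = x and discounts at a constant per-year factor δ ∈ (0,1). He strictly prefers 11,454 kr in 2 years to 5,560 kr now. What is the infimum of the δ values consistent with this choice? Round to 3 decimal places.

δ > 0.697

Comparing present values: 5560 < δ^2·11454.
Hence δ^2 > 5560/11454 = 0.48542, and x ↦ x^(1/2) is increasing on (0,∞).
δ > (5560/11454)^(1/2) ≈ 0.697.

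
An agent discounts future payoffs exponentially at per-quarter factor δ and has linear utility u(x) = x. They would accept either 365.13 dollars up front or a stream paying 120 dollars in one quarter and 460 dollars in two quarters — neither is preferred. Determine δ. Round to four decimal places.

δ ≈ 0.7700

Equating present values: 365.13 = 120δ + 460δ².
So 460δ² + 120δ − 365.13 = 0.
δ = (−120 + √(120² + 4·460·365.13)) / (2·460) = (−120 + √686239.20) / 920 ≈ 0.7700.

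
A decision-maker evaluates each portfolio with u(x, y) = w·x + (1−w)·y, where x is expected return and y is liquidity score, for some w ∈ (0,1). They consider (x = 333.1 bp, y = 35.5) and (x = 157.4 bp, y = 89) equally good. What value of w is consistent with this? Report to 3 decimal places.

Equating utilities: w·333.1 + (1−w)·35.5 = w·157.4 + (1−w)·89.
Collecting terms: w·175.7 = (1−w)·53.5.
So w/(1−w) = 53.5/175.7 = 0.3045, giving w = 53.5/(175.7+53.5) = 0.233.

w = 0.233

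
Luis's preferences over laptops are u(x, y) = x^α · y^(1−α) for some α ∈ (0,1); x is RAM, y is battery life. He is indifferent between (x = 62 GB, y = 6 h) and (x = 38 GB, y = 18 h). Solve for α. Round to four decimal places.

Set the two utilities equal: 62^α·6^(1−α) = 38^α·18^(1−α).
(62/38)^α = (18/6)^(1−α); take logs: α·ln(62/38) = (1−α)·ln(18/6), i.e. α·0.4895482 = (1−α)·1.0986123.
So α/(1−α) = (1.0986123)/(0.4895482) = 2.2441351, and α = 2.2441351/3.2441351 ≈ 0.6918.

α ≈ 0.6918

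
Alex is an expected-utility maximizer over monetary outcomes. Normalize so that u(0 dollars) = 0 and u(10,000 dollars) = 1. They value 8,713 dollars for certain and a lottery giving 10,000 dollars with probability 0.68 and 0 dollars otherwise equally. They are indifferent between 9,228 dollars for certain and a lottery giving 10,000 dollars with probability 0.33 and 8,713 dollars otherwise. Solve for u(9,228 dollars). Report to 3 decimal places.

0.786

First, u(8,713 dollars) = 0.68·u(10,000 dollars) + 0.32·u(0 dollars) = 0.68.
Chaining: u(9,228 dollars) = 0.33·1.00 + 0.67·0.68 = 0.7856.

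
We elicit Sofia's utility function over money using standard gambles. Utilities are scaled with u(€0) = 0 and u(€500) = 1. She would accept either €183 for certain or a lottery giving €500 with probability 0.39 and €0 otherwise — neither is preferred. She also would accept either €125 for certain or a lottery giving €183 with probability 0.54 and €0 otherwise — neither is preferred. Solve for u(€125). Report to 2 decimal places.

0.21

From the first indifference, u(€183) = 0.39·u(€500) + 0.61·u(€0) = 0.39·1 + 0.61·0 = 0.39.
The second indifference gives u(€125) = 0.54·u(€183) + 0.46·u(€0) = 0.54·0.39 + 0.46·0.00 = 0.2106.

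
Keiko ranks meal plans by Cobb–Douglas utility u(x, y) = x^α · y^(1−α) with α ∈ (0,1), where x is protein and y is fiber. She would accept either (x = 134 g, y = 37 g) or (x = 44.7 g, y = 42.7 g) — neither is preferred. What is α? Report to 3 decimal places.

The Cobb–Douglas utilities coincide, so 134^α·37^(1−α) = 44.7^α·42.7^(1−α).
Taking logs: α·ln 134 + (1−α)·ln 37 = α·ln 44.7 + (1−α)·ln 42.7, i.e. α·1.097866 = (1−α)·0.143281.
Thus α·(1.241147) = 0.143281, so α = 0.143281/1.241147 ≈ 0.115.

α ≈ 0.115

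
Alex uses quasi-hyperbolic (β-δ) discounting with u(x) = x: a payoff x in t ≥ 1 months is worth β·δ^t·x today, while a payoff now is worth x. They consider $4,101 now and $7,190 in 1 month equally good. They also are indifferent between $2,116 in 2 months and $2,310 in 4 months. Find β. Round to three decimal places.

β ≈ 0.596

From the later pair, β·δ^2·2116 = β·δ^4·2310; dividing through, δ^2 = 2116/2310 = 0.91602, so δ = 0.95709.
Now use the now-vs-future pair: 4101 = β·δ·7190 gives β = 4101/(0.95709·7190) ≈ 0.596.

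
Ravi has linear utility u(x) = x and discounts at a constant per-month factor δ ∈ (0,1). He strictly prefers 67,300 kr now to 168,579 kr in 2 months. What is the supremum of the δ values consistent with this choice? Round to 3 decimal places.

The preference means 67300 > δ^2·168579.
Dividing by 168579: δ^2 < 0.39922. Both sides are positive, so the square root keeps the direction.
δ < 0.39922^(1/2) = 0.632.

δ < 0.632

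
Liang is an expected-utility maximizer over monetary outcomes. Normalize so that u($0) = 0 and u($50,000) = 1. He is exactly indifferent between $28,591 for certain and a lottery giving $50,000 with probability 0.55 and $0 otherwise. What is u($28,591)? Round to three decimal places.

u($28,591) equals the lottery's expected utility: 0.55·1 + 0.45·0 = 0.55.

0.550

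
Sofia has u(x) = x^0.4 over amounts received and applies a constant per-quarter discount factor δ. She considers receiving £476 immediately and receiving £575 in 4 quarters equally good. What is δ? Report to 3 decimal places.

δ ≈ 0.981

Equating discounted utilities: u(476) = δ^4·u(575) ⇒ δ^4 = u(476)/u(575).
Since u(x) = x^0.4, δ^4 = (476/575)^0.4 = 0.82783^0.4 = 0.92720.
Taking the 4th root: δ = 0.92720^(1/4) ≈ 0.981.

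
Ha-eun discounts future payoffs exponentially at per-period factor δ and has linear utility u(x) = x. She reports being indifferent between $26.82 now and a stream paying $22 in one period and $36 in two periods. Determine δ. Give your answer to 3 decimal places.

δ ≈ 0.610

The stream is worth 22δ + 36δ² today, so 22δ + 36δ² = 26.82.
That is, 36δ² + 22δ − 26.82 = 0, a quadratic in δ.
δ = (−22 + √(22² + 4·36·26.82)) / (2·36) = (−22 + √4346.08) / 72 ≈ 0.610.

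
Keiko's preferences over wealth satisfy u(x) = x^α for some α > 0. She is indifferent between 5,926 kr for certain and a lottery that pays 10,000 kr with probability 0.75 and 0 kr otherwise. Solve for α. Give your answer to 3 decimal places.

The lottery's expected utility is 0.75·u(10000) + 0.25·u(0) = 0.75·10000^α (since u(0) = 0 for α > 0).
Indifference: 5926^α = 0.75·10000^α, so (5926/10000)^α = 0.75.
α = ln(0.75) / ln(5926/10000) = -0.287682/-0.523236 ≈ 0.550.

α ≈ 0.550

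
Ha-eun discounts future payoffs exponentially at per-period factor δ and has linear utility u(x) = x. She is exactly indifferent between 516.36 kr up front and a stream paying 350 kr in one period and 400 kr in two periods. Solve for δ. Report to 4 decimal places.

Equating present values: 516.36 = 350δ + 400δ².
Rearranged: 400δ² + 350δ − 516.36 = 0.
By the quadratic formula (taking the positive root), δ = (−350 + √948676.00) / 800 ≈ 0.7800.

δ ≈ 0.7800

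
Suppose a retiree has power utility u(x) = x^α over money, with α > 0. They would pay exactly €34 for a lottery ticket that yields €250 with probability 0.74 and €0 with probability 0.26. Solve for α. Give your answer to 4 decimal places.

EU(lottery) = 0.74·250^α + 0.26·0 = 0.74·250^α.
Setting u(34) equal to that: 34^α = 0.74·250^α ⇒ (34/250)^α = 0.74.
Taking logs: α·ln(34/250) = ln(0.74), so α = -0.3011051 / -1.9951004 ≈ 0.1509.

α ≈ 0.1509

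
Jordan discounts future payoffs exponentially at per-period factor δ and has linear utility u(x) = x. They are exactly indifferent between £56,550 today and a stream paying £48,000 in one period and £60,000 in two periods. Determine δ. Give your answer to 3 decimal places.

The stream is worth 48000δ + 60000δ² today, so 48000δ + 60000δ² = 56550.
That is, 60000δ² + 48000δ − 56550 = 0, a quadratic in δ.
The positive root is δ = [−48000 + √(48000² + 4·60000·56550)] / (2·60000) = (−48000 + 126000.000)/120000 ≈ 0.650.

δ ≈ 0.650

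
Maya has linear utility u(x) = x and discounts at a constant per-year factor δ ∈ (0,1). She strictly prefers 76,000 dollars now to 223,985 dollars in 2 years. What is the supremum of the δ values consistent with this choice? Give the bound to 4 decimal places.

The preference means 76000 > δ^2·223985.
Hence δ^2 < 76000/223985 = 0.33931, and x ↦ x^(1/2) is increasing on (0,∞).
δ < 0.33931^(1/2) = 0.5825.

δ < 0.5825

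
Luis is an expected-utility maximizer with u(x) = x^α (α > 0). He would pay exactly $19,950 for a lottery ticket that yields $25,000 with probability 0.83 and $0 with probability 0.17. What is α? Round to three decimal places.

Since u(0) = 0, the lottery's EU is 0.83·25000^α.
Indifference: 19950^α = 0.83·25000^α, so (19950/25000)^α = 0.83.
Take logs: α = ln 0.83 / ln(19950/25000) ≈ 0.82576.

α ≈ 0.826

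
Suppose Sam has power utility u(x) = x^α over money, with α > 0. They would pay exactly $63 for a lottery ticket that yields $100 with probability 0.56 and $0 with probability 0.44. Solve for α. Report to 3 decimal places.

α ≈ 1.255

EU(lottery) = 0.56·100^α + 0.44·0 = 0.56·100^α.
Indifference: 63^α = 0.56·100^α, so (63/100)^α = 0.56.
α = ln(0.56) / ln(63/100) = -0.579818/-0.462035 ≈ 1.255.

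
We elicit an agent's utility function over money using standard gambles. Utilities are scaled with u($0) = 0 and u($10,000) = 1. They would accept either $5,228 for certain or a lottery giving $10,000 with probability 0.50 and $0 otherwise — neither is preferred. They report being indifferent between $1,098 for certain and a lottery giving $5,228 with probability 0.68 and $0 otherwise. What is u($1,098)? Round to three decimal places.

0.340

The first gamble pins u($5,228): it must equal 0.50·1 + 0.50·0 = 0.50.
Then u($1,098) = 0.68·u($5,228) + 0.32·u($0) = 0.68·0.50 + 0.32·0.00 = 0.3400.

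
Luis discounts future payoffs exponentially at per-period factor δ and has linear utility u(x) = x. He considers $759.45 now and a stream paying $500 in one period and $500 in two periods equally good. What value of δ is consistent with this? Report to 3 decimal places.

δ ≈ 0.830

Equating present values: 759.45 = 500δ + 500δ².
Rearranged: 500δ² + 500δ − 759.45 = 0.
The positive root is δ = [−500 + √(500² + 4·500·759.45)] / (2·500) = (−500 + 1330.000)/1000 ≈ 0.830.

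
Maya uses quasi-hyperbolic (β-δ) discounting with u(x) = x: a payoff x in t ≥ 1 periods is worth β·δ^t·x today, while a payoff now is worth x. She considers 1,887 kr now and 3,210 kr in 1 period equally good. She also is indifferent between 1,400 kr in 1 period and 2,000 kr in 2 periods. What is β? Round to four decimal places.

β ≈ 0.8398

From the later pair, β·δ^1·1400 = β·δ^2·2000; dividing through, δ = 1400/2000 = 0.70000.
Now use the now-vs-future pair: 1887 = β·δ·3210 gives β = 1887/(0.70000·3210) ≈ 0.8398.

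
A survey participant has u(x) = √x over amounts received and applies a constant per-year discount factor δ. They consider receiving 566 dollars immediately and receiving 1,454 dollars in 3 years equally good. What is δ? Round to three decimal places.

Indifference means u(566) = δ^3 · u(1454), so δ^3 = u(566)/u(1454).
Since u(x) = √x, δ^3 = √(566/1454) = 0.62392.
Hence δ = (0.62392)^(1/3) = 0.85449.

δ ≈ 0.854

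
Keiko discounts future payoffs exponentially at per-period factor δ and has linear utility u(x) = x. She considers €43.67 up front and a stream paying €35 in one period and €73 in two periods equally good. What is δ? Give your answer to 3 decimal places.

δ ≈ 0.570

Present value of the stream is 35·δ + 73·δ². Indifference gives 35δ + 73δ² = 43.67.
So 73δ² + 35δ − 43.67 = 0.
The positive root is δ = [−35 + √(35² + 4·73·43.67)] / (2·73) = (−35 + 118.223)/146 ≈ 0.570.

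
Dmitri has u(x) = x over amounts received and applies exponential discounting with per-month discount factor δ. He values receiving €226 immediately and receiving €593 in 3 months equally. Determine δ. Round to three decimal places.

Indifference means u(226) = δ^3 · u(593), so δ^3 = u(226)/u(593).
With u(x) = x: δ^3 = 226/593 = 0.38111.
Hence δ = (0.38111)^(1/3) = 0.72502.

δ ≈ 0.725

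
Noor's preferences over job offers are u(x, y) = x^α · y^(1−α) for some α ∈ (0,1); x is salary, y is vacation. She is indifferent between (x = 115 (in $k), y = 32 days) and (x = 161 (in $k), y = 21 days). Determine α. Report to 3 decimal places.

Set the two utilities equal: 115^α·32^(1−α) = 161^α·21^(1−α).
(115/161)^α = (21/32)^(1−α); take logs: α·ln(115/161) = (1−α)·ln(21/32), i.e. α·-0.336472 = (1−α)·-0.421213.
Thus α·(-0.757685) = -0.421213, so α = -0.421213/-0.757685 ≈ 0.556.

α ≈ 0.556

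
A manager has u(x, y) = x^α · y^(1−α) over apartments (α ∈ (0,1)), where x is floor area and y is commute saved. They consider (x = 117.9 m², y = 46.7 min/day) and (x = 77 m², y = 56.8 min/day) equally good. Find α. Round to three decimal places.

α ≈ 0.315

The Cobb–Douglas utilities coincide, so 117.9^α·46.7^(1−α) = 77^α·56.8^(1−α).
(117.9/77)^α = (56.8/46.7)^(1−α); take logs: α·ln(117.9/77) = (1−α)·ln(56.8/46.7), i.e. α·0.426031 = (1−α)·0.195792.
With A = 0.426031 and B = 0.195792: α·A = (1−α)·B, so α = B/(A+B) = 0.195792/0.621823 ≈ 0.315.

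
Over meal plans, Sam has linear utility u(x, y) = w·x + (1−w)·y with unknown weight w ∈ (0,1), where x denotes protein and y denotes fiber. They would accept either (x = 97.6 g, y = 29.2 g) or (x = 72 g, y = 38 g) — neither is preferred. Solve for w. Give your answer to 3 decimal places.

Equating utilities: w·97.6 + (1−w)·29.2 = w·72 + (1−w)·38.
Rearranging, 25.6·w − 8.8·(1−w) = 0.
The marginal rate of substitution is 8.8/25.6, so w = 8.8/(25.6+8.8) = 0.256.

w = 0.256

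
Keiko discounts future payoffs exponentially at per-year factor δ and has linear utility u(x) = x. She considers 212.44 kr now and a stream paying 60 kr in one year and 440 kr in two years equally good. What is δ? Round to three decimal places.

The stream is worth 60δ + 440δ² today, so 60δ + 440δ² = 212.44.
That is, 440δ² + 60δ − 212.44 = 0, a quadratic in δ.
δ = (−60 + √(60² + 4·440·212.44)) / (2·440) = (−60 + √377494.40) / 880 ≈ 0.630.

δ ≈ 0.630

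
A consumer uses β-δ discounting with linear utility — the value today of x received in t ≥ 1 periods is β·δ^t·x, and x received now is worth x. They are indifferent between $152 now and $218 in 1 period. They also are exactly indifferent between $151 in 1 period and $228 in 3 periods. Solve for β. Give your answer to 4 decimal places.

β ≈ 0.8568

Both payoffs in the second observation are in the future, so β drops out: δ^1·151 = δ^3·228 ⇒ δ^2 = 151/228 = 0.66228, so δ = 0.81381.
The first indifference: 152 = β·δ·218, so β = 152/(δ·218) = 152/(0.81381·218) ≈ 0.8568.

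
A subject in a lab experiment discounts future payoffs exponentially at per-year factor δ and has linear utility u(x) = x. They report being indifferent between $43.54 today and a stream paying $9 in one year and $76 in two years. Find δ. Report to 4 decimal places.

δ ≈ 0.7000

The stream is worth 9δ + 76δ² today, so 9δ + 76δ² = 43.54.
Rearranged: 76δ² + 9δ − 43.54 = 0.
δ = (−9 + √(9² + 4·76·43.54)) / (2·76) = (−9 + √13317.16) / 152 ≈ 0.7000.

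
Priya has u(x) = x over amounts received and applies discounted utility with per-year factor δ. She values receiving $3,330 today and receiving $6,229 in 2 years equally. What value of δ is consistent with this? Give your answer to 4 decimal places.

Indifference means u(3330) = δ^2 · u(6229), so δ^2 = u(3330)/u(6229).
With u(x) = x: δ^2 = 3330/6229 = 0.53460.
Taking the square root: δ = 0.53460^(1/2) ≈ 0.7312.

δ ≈ 0.7312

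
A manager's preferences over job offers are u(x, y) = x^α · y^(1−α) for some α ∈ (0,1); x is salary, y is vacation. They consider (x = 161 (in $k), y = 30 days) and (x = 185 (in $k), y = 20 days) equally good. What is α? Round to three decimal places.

α ≈ 0.745

Indifference: 161^α · 30^(1−α) = 185^α · 20^(1−α).
Rearrange to (161/185)^α = (20/30)^(1−α) and take logs: α·-0.138951 = (1−α)·-0.405465.
Thus α·(-0.544416) = -0.405465, so α = -0.405465/-0.544416 ≈ 0.745.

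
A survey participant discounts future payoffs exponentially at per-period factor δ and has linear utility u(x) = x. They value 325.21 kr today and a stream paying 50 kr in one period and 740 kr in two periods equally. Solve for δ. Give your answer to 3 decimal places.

Present value of the stream is 50·δ + 740·δ². Indifference gives 50δ + 740δ² = 325.21.
That is, 740δ² + 50δ − 325.21 = 0, a quadratic in δ.
The positive root is δ = [−50 + √(50² + 4·740·325.21)] / (2·740) = (−50 + 982.406)/1480 ≈ 0.630.

δ ≈ 0.630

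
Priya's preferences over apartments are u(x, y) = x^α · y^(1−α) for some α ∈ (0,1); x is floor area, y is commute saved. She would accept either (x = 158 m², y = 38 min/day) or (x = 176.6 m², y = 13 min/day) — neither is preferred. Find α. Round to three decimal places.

α ≈ 0.906

Indifference: 158^α · 38^(1−α) = 176.6^α · 13^(1−α).
(158/176.6)^α = (13/38)^(1−α); take logs: α·ln(158/176.6) = (1−α)·ln(13/38), i.e. α·-0.111292 = (1−α)·-1.072637.
So α/(1−α) = (-1.072637)/(-0.111292) = 9.638042, and α = 9.638042/10.638042 ≈ 0.906.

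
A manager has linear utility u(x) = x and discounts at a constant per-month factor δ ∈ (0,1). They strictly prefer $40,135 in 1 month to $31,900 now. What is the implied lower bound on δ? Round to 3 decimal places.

δ > 0.795

Under u(x) = x this choice says 31900 < δ·40135.
Dividing through by 40135 gives δ > 0.79482.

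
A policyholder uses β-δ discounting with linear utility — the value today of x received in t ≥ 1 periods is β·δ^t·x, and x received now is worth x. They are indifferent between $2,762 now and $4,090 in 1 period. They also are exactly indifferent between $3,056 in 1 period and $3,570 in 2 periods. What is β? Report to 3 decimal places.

β ≈ 0.789

Both payoffs in the second observation are in the future, so β drops out: δ^1·3056 = δ^2·3570 ⇒ δ = 3056/3570 = 0.85602.
Now use the now-vs-future pair: 2762 = β·δ·4090 gives β = 2762/(0.85602·4090) ≈ 0.789.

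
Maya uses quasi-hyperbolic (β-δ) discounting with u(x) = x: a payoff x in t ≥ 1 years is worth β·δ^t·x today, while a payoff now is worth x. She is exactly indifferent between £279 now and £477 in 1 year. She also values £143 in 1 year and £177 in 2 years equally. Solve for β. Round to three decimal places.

β ≈ 0.724

Both payoffs in the second observation are in the future, so β drops out: δ^1·143 = δ^2·177 ⇒ δ = 143/177 = 0.80791.
The first indifference: 279 = β·δ·477, so β = 279/(δ·477) = 279/(0.80791·477) ≈ 0.724.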